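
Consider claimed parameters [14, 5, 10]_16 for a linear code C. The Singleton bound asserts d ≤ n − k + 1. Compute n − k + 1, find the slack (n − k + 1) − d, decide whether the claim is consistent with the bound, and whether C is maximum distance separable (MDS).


Singleton RHS = n − k + 1 = 10, slack = 0, bound satisfied, MDS.

Singleton bound: d ≤ n − k + 1.
Here n = 14, k = 5, so n − k + 1 = 10.
Given d = 10, check d ≤ 10: YES.
Slack = (n − k + 1) − d = 0.
The code is MDS (slack = 0).
Description: the claimed parameters are [14, 5, 10]_16; such a code would be MDS (meets Singleton bound).


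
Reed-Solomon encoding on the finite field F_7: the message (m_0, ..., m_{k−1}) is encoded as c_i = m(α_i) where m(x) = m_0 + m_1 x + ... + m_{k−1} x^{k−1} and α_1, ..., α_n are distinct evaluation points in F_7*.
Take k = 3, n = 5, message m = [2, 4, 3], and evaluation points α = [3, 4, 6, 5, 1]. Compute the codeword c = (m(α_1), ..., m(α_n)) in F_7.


c = [6, 3, 1, 6, 2]

Message polynomial: m(x) = 2 + 4·x + 3·x^2 (mod 7).
For each evaluation point α_i, compute m(α_i) mod 7:
  α_1 = 3: Horner steps 3 → 6 → 6, so m(3) = 6.
  α_2 = 4: Horner steps 3 → 2 → 3, so m(4) = 3.
  α_3 = 6: Horner steps 3 → 1 → 1, so m(6) = 1.
  α_4 = 5: Horner steps 3 → 5 → 6, so m(5) = 6.
  α_5 = 1: Horner steps 3 → 0 → 2, so m(1) = 2.
Codeword c = [6, 3, 1, 6, 2] ∈ F_7^5.


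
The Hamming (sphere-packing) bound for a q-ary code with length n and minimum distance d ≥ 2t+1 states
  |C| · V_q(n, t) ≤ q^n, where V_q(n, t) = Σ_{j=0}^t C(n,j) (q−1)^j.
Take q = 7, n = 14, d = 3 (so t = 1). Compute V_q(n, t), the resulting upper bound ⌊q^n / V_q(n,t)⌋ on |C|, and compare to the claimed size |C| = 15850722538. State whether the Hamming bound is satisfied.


V_q(n, t) = 85, q^n = 678223072849, Hamming bound = 7979094974, |C| = 15850722538 > bound (violated).

Step 1: Compute V_q(n, t) = Σ_{j=0}^1 C(n, j) (q−1)^j.
  j = 0: C(14,0)·(6)^0 = 1·1 = 1.
  j = 1: C(14,1)·(6)^1 = 14·6 = 84.
  V_q(n, t) = 1 + 84 = 85.
Step 2: q^n = 7^14 = 678223072849.
Step 3: Hamming bound ⌊q^n / V_q(n,t)⌋ = ⌊678223072849/85⌋ = 7979094974.
Step 4: Compare |C| = 15850722538 to 7979094974: violated.
The claimed |C| lies above the Hamming bound, so no 7-ary code of length 14 with d ≥ 3 can have 15850722538 codewords.


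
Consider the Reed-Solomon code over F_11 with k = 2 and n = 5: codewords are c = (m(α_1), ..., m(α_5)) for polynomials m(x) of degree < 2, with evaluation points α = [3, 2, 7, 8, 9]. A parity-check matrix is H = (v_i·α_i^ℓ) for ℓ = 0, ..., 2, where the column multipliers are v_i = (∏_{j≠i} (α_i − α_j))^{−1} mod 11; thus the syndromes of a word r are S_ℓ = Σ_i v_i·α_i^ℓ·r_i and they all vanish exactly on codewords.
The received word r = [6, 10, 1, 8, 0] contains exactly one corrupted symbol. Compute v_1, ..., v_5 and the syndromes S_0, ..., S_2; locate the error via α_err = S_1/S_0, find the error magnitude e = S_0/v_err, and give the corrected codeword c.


S = (1, 9, 4), error at position 5, error magnitude e = 7, c = [6, 10, 1, 8, 4].

Step 1: column multipliers v_i = (∏_{j≠i}(α_i − α_j))^{−1} mod 11.
  i = 1 (α = 3): (3−2)(3−7)(3−8)(3−9) = 1·(−4)·(−5)·(−6) = −120 ≡ 1, so v_1 = 1^{−1} = 1 (mod 11).
  i = 2 (α = 2): (2−3)(2−7)(2−8)(2−9) = (−1)·(−5)·(−6)·(−7) = 210 ≡ 1, so v_2 = 1^{−1} = 1 (mod 11).
  i = 3 (α = 7): (7−3)(7−2)(7−8)(7−9) = 4·5·(−1)·(−2) = 40 ≡ 7, so v_3 = 7^{−1} = 8 (mod 11).
  i = 4 (α = 8): (8−3)(8−2)(8−7)(8−9) = 5·6·1·(−1) = −30 ≡ 3, so v_4 = 3^{−1} = 4 (mod 11).
  i = 5 (α = 9): (9−3)(9−2)(9−7)(9−8) = 6·7·2·1 = 84 ≡ 7, so v_5 = 7^{−1} = 8 (mod 11).
  v = [1, 1, 8, 4, 8].
Step 2: syndromes of r = [6, 10, 1, 8, 0] (all sums mod 11).
  S_0 = Σ v_i r_i = 1·6 + 1·10 + 8·1 + 4·8 + 8·0 = 56 ≡ 1.
  S_1 = Σ v_i α_i r_i = 1·3·6 + 1·2·10 + 8·7·1 + 4·8·8 + 8·9·0 = 350 ≡ 9.
  α_i^2 mod 11 = [9, 4, 5, 9, 4].
  S_2 = Σ v_i α_i^2 r_i = 1·9·6 + 1·4·10 + 8·5·1 + 4·9·8 + 8·4·0 = 422 ≡ 4.
  S = (1, 9, 4) ≠ 0, so r is not a codeword (an error is present).
Step 3: locate the error. For a single error e at position i, S_ℓ = v_i·e·α_i^ℓ, so α_err = S_1/S_0.
  S_0^{−1} = 1^{−1} = 1 (mod 11), so α_err = 9·1 = 9 ≡ 9 = α_5. Error position i = 5.
  Consistency check: S_2/S_1 = 4·5 = 20 ≡ 9 = α_err ✓ (single-error assumption holds).
Step 4: error magnitude e = S_0/v_5 = S_0·∏_{j≠5}(α_5 − α_j) = 1·7 = 7 ≡ 7 (mod 11).
Step 5: correct position 5: c_5 = r_5 − e = 0 − 7 ≡ 4 (mod 11). Hence c = [6, 10, 1, 8, 4].
  Check: interpolating c through the α_i gives m(x) = 7 + 7·x (degree < 2) with m(α_i) = c_i for every i, so c is indeed a codeword.


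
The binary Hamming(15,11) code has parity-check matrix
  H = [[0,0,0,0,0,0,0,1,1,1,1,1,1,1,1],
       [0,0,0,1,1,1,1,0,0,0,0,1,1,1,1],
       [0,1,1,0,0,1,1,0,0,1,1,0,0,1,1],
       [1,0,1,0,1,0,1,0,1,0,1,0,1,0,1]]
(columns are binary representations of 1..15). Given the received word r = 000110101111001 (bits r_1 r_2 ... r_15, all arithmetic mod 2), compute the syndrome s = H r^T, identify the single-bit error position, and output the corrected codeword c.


s = (1, 1, 0, 1)^T, error position = 13, corrected codeword c = 000110101111101

Compute s = H r^T mod 2 one row at a time:
  s_1 = 0 + 1 + 1 + 1 + 1 + 0 + 0 + 1 = 5 ≡ 1 (mod 2).
  s_2 = 1 + 1 + 0 + 1 + 1 + 0 + 0 + 1 = 5 ≡ 1 (mod 2).
  s_3 = 0 + 0 + 0 + 1 + 1 + 1 + 0 + 1 = 4 ≡ 0 (mod 2).
  s_4 = 0 + 0 + 1 + 1 + 1 + 1 + 0 + 1 = 5 ≡ 1 (mod 2).
s = (1, 1, 0, 1)^T — this equals column 13 of H (binary 1101), so error is at position 13.
Correct: flip bit 13 of r = 000110101111001 to get c = 000110101111101.


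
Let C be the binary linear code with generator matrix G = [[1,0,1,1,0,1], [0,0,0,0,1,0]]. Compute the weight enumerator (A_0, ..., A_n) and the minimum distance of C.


Weight distribution: A_0 = 1, A_1 = 1, A_4 = 1, A_5 = 1. Minimum distance d = 1.

Enumerate all 2^2 = 4 messages m ∈ F_2^2.
For each, compute codeword c = mG in F_2^6, then tally its weight.
  m = 00 → c = 000000, weight = 0.
  m = 10 → c = 101101, weight = 4.
  m = 01 → c = 000010, weight = 1.
  m = 11 → c = 101111, weight = 5.
Tally weights:
  weight 0: 1 codewords.
  weight 1: 1 codewords.
  weight 4: 1 codewords.
  weight 5: 1 codewords.
Minimum distance d = smallest w > 0 with A_w > 0 = 1.
Sanity: Σ A_w = 4 = 2^2 = 4 ✓.


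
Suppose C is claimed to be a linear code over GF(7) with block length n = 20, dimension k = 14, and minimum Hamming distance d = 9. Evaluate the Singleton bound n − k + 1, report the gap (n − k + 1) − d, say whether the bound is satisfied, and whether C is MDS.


Singleton RHS = n − k + 1 = 7, slack = -2, bound violated (no such code; not MDS).

Singleton bound: d ≤ n − k + 1.
Here n = 20, k = 14, so n − k + 1 = 7.
Given d = 9, check d ≤ 7: NO.
Slack = (n − k + 1) − d = -2.
The slack is negative: d = 9 exceeds n − k + 1 = 7 by 2, so the Singleton bound is violated and no linear [20, 14, 9]_7 code can exist. In particular it is not MDS (MDS requires d = n − k + 1 exactly).
Description: the claimed parameters are [20, 14, 9]_7; such a code would be impossible (violates the Singleton bound).


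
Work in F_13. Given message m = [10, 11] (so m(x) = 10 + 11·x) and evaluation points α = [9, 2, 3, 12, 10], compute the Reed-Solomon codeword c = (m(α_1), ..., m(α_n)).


c = [5, 6, 4, 12, 3]

Message polynomial: m(x) = 10 + 11·x (mod 13).
For each evaluation point α_i, compute m(α_i) mod 13:
  α_1 = 9: Horner steps 11 → 5, so m(9) = 5.
  α_2 = 2: Horner steps 11 → 6, so m(2) = 6.
  α_3 = 3: Horner steps 11 → 4, so m(3) = 4.
  α_4 = 12: Horner steps 11 → 12, so m(12) = 12.
  α_5 = 10: Horner steps 11 → 3, so m(10) = 3.
Codeword c = [5, 6, 4, 12, 3] ∈ F_13^5.


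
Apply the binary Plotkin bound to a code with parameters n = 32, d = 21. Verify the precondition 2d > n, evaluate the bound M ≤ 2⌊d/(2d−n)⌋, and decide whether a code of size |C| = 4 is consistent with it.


Plotkin bound M ≤ 4; given |C| = 4 ≤ bound (satisfied).

Check applicability: 2d = 42, n = 32.
2d − n = 10 > 0, so Plotkin applies.
Compute d/(2d−n) = 21/10 ≈ 2.1000.
⌊d/(2d−n)⌋ = 2.
Plotkin bound: M ≤ 2·2 = 4.
Given |C| = 4, check: satisfied.
This |C| is at the Plotkin bound.


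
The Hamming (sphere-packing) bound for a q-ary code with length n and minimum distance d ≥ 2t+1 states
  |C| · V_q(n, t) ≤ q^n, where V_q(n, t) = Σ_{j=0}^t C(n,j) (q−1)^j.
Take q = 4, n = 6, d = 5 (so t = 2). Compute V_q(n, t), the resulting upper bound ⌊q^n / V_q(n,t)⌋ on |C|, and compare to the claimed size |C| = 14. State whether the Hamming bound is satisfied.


V_q(n, t) = 154, q^n = 4096, Hamming bound = 26, |C| = 14 ≤ bound (satisfied).

Step 1: Compute V_q(n, t) = Σ_{j=0}^2 C(n, j) (q−1)^j.
  j = 0: C(6,0)·(3)^0 = 1·1 = 1.
  j = 1: C(6,1)·(3)^1 = 6·3 = 18.
  j = 2: C(6,2)·(3)^2 = 15·9 = 135.
  V_q(n, t) = 1 + 18 + 135 = 154.
Step 2: q^n = 4^6 = 4096.
Step 3: Hamming bound ⌊q^n / V_q(n,t)⌋ = ⌊4096/154⌋ = 26.
Step 4: Compare |C| = 14 to 26: satisfied.
The claimed |C| lies below the Hamming bound.


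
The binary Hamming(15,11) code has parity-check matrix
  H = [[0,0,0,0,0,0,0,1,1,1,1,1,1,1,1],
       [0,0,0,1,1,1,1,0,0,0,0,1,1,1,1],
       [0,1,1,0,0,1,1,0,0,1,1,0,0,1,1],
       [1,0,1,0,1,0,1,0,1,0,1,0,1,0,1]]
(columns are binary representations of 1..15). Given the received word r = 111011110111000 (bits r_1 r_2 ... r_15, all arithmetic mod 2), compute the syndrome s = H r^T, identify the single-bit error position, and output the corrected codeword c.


s = (0, 0, 0, 1)^T, error position = 1, corrected codeword c = 011011110111000

Compute s = H r^T mod 2 one row at a time:
  s_1 = 1 + 0 + 1 + 1 + 1 + 0 + 0 + 0 = 4 ≡ 0 (mod 2).
  s_2 = 0 + 1 + 1 + 1 + 1 + 0 + 0 + 0 = 4 ≡ 0 (mod 2).
  s_3 = 1 + 1 + 1 + 1 + 1 + 1 + 0 + 0 = 6 ≡ 0 (mod 2).
  s_4 = 1 + 1 + 1 + 1 + 0 + 1 + 0 + 0 = 5 ≡ 1 (mod 2).
s = (0, 0, 0, 1)^T — this equals column 1 of H (binary 0001), so error is at position 1.
Correct: flip bit 1 of r = 111011110111000 to get c = 011011110111000.


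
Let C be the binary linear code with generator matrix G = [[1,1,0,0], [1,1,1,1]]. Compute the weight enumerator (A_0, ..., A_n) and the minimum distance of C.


Weight distribution: A_0 = 1, A_2 = 2, A_4 = 1. Minimum distance d = 2.

Enumerate all 2^2 = 4 messages m ∈ F_2^2.
For each, compute codeword c = mG in F_2^4, then tally its weight.
  m = 00 → c = 0000, weight = 0.
  m = 10 → c = 1100, weight = 2.
  m = 01 → c = 1111, weight = 4.
  m = 11 → c = 0011, weight = 2.
Tally weights:
  weight 0: 1 codewords.
  weight 2: 2 codewords.
  weight 4: 1 codewords.
Minimum distance d = smallest w > 0 with A_w > 0 = 2.
Sanity: Σ A_w = 4 = 2^2 = 4 ✓.


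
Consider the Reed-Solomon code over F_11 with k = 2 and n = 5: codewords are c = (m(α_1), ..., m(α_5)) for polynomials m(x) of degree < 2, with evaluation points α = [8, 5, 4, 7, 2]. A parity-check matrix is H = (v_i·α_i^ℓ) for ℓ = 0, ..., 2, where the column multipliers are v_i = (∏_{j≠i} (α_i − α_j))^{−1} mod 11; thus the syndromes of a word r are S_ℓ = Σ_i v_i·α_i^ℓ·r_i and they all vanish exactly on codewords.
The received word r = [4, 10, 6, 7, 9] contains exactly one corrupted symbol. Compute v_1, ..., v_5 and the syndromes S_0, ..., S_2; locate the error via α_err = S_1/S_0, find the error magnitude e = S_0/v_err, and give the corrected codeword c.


S = (8, 9, 6), error at position 1, error magnitude e = 4, c = [0, 10, 6, 7, 9].

Step 1: column multipliers v_i = (∏_{j≠i}(α_i − α_j))^{−1} mod 11.
  i = 1 (α = 8): (8−5)(8−4)(8−7)(8−2) = 3·4·1·6 = 72 ≡ 6, so v_1 = 6^{−1} = 2 (mod 11).
  i = 2 (α = 5): (5−8)(5−4)(5−7)(5−2) = (−3)·1·(−2)·3 = 18 ≡ 7, so v_2 = 7^{−1} = 8 (mod 11).
  i = 3 (α = 4): (4−8)(4−5)(4−7)(4−2) = (−4)·(−1)·(−3)·2 = −24 ≡ 9, so v_3 = 9^{−1} = 5 (mod 11).
  i = 4 (α = 7): (7−8)(7−5)(7−4)(7−2) = (−1)·2·3·5 = −30 ≡ 3, so v_4 = 3^{−1} = 4 (mod 11).
  i = 5 (α = 2): (2−8)(2−5)(2−4)(2−7) = (−6)·(−3)·(−2)·(−5) = 180 ≡ 4, so v_5 = 4^{−1} = 3 (mod 11).
  v = [2, 8, 5, 4, 3].
Step 2: syndromes of r = [4, 10, 6, 7, 9] (all sums mod 11).
  S_0 = Σ v_i r_i = 2·4 + 8·10 + 5·6 + 4·7 + 3·9 = 173 ≡ 8.
  S_1 = Σ v_i α_i r_i = 2·8·4 + 8·5·10 + 5·4·6 + 4·7·7 + 3·2·9 = 834 ≡ 9.
  α_i^2 mod 11 = [9, 3, 5, 5, 4].
  S_2 = Σ v_i α_i^2 r_i = 2·9·4 + 8·3·10 + 5·5·6 + 4·5·7 + 3·4·9 = 710 ≡ 6.
  S = (8, 9, 6) ≠ 0, so r is not a codeword (an error is present).
Step 3: locate the error. For a single error e at position i, S_ℓ = v_i·e·α_i^ℓ, so α_err = S_1/S_0.
  S_0^{−1} = 8^{−1} = 7 (mod 11), so α_err = 9·7 = 63 ≡ 8 = α_1. Error position i = 1.
  Consistency check: S_2/S_1 = 6·5 = 30 ≡ 8 = α_err ✓ (single-error assumption holds).
Step 4: error magnitude e = S_0/v_1 = S_0·∏_{j≠1}(α_1 − α_j) = 8·6 = 48 ≡ 4 (mod 11).
Step 5: correct position 1: c_1 = r_1 − e = 4 − 4 ≡ 0 (mod 11). Hence c = [0, 10, 6, 7, 9].
  Check: interpolating c through the α_i gives m(x) = 1 + 4·x (degree < 2) with m(α_i) = c_i for every i, so c is indeed a codeword.


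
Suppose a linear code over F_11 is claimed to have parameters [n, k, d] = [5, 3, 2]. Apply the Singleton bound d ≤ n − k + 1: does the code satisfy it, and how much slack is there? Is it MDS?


Singleton RHS = n − k + 1 = 3, slack = 1, bound satisfied, not MDS.

Singleton bound: d ≤ n − k + 1.
Here n = 5, k = 3, so n − k + 1 = 3.
Given d = 2, check d ≤ 3: YES.
Slack = (n − k + 1) − d = 1.
The code is NOT MDS (slack = 1 > 0).
Description: the claimed parameters are [5, 3, 2]_11; such a code would be non-MDS.


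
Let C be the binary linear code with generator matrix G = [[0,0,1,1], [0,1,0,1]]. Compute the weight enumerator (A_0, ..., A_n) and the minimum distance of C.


Weight distribution: A_0 = 1, A_2 = 3. Minimum distance d = 2.

Enumerate all 2^2 = 4 messages m ∈ F_2^2.
For each, compute codeword c = mG in F_2^4, then tally its weight.
  m = 00 → c = 0000, weight = 0.
  m = 10 → c = 0011, weight = 2.
  m = 01 → c = 0101, weight = 2.
  m = 11 → c = 0110, weight = 2.
Tally weights:
  weight 0: 1 codewords.
  weight 2: 3 codewords.
Minimum distance d = smallest w > 0 with A_w > 0 = 2.
Sanity: Σ A_w = 4 = 2^2 = 4 ✓.


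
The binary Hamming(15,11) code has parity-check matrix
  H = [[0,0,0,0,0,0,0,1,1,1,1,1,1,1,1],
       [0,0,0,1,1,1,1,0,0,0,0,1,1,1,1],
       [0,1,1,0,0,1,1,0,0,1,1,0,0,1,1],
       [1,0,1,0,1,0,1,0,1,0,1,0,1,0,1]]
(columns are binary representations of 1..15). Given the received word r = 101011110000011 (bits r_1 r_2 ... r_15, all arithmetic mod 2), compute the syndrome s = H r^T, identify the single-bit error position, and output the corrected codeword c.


s = (1, 1, 1, 1)^T, error position = 15, corrected codeword c = 101011110000010

Compute s = H r^T mod 2 one row at a time:
  s_1 = 1 + 0 + 0 + 0 + 0 + 0 + 1 + 1 = 3 ≡ 1 (mod 2).
  s_2 = 0 + 1 + 1 + 1 + 0 + 0 + 1 + 1 = 5 ≡ 1 (mod 2).
  s_3 = 0 + 1 + 1 + 1 + 0 + 0 + 1 + 1 = 5 ≡ 1 (mod 2).
  s_4 = 1 + 1 + 1 + 1 + 0 + 0 + 0 + 1 = 5 ≡ 1 (mod 2).
s = (1, 1, 1, 1)^T — this equals column 15 of H (binary 1111), so error is at position 15.
Correct: flip bit 15 of r = 101011110000011 to get c = 101011110000010.


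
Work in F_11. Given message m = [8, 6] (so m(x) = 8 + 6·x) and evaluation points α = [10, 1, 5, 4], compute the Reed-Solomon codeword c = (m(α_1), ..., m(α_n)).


c = [2, 3, 5, 10]

Message polynomial: m(x) = 8 + 6·x (mod 11).
For each evaluation point α_i, compute m(α_i) mod 11:
  α_1 = 10: Horner steps 6 → 2, so m(10) = 2.
  α_2 = 1: Horner steps 6 → 3, so m(1) = 3.
  α_3 = 5: Horner steps 6 → 5, so m(5) = 5.
  α_4 = 4: Horner steps 6 → 10, so m(4) = 10.
Codeword c = [2, 3, 5, 10] ∈ F_11^4.


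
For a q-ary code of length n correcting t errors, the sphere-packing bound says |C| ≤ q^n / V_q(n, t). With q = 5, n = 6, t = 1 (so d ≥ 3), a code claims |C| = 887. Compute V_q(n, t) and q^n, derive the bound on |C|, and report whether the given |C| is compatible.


V_q(n, t) = 25, q^n = 15625, Hamming bound = 625, |C| = 887 > bound (violated).

Step 1: Compute V_q(n, t) = Σ_{j=0}^1 C(n, j) (q−1)^j.
  j = 0: C(6,0)·(4)^0 = 1·1 = 1.
  j = 1: C(6,1)·(4)^1 = 6·4 = 24.
  V_q(n, t) = 1 + 24 = 25.
Step 2: q^n = 5^6 = 15625.
Step 3: Hamming bound ⌊q^n / V_q(n,t)⌋ = ⌊15625/25⌋ = 625.
Step 4: Compare |C| = 887 to 625: violated.
The claimed |C| lies above the Hamming bound, so no 5-ary code of length 6 with d ≥ 3 can have 887 codewords.


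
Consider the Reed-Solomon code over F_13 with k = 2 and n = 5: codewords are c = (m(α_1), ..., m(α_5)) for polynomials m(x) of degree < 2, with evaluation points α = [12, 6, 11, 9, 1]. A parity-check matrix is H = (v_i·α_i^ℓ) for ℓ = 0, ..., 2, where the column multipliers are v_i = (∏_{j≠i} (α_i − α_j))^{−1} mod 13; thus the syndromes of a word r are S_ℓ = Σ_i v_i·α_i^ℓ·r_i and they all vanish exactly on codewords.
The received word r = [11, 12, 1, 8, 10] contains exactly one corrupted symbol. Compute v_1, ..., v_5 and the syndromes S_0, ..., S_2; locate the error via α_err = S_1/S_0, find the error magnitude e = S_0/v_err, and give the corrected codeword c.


S = (11, 2, 11), error at position 1, error magnitude e = 7, c = [4, 12, 1, 8, 10].

Step 1: column multipliers v_i = (∏_{j≠i}(α_i − α_j))^{−1} mod 13.
  i = 1 (α = 12): (12−6)(12−11)(12−9)(12−1) = 6·1·3·11 = 198 ≡ 3, so v_1 = 3^{−1} = 9 (mod 13).
  i = 2 (α = 6): (6−12)(6−11)(6−9)(6−1) = (−6)·(−5)·(−3)·5 = −450 ≡ 5, so v_2 = 5^{−1} = 8 (mod 13).
  i = 3 (α = 11): (11−12)(11−6)(11−9)(11−1) = (−1)·5·2·10 = −100 ≡ 4, so v_3 = 4^{−1} = 10 (mod 13).
  i = 4 (α = 9): (9−12)(9−6)(9−11)(9−1) = (−3)·3·(−2)·8 = 144 ≡ 1, so v_4 = 1^{−1} = 1 (mod 13).
  i = 5 (α = 1): (1−12)(1−6)(1−11)(1−9) = (−11)·(−5)·(−10)·(−8) = 4400 ≡ 6, so v_5 = 6^{−1} = 11 (mod 13).
  v = [9, 8, 10, 1, 11].
Step 2: syndromes of r = [11, 12, 1, 8, 10] (all sums mod 13).
  S_0 = Σ v_i r_i = 9·11 + 8·12 + 10·1 + 1·8 + 11·10 = 323 ≡ 11.
  S_1 = Σ v_i α_i r_i = 9·12·11 + 8·6·12 + 10·11·1 + 1·9·8 + 11·1·10 = 2056 ≡ 2.
  α_i^2 mod 13 = [1, 10, 4, 3, 1].
  S_2 = Σ v_i α_i^2 r_i = 9·1·11 + 8·10·12 + 10·4·1 + 1·3·8 + 11·1·10 = 1233 ≡ 11.
  S = (11, 2, 11) ≠ 0, so r is not a codeword (an error is present).
Step 3: locate the error. For a single error e at position i, S_ℓ = v_i·e·α_i^ℓ, so α_err = S_1/S_0.
  S_0^{−1} = 11^{−1} = 6 (mod 13), so α_err = 2·6 = 12 ≡ 12 = α_1. Error position i = 1.
  Consistency check: S_2/S_1 = 11·7 = 77 ≡ 12 = α_err ✓ (single-error assumption holds).
Step 4: error magnitude e = S_0/v_1 = S_0·∏_{j≠1}(α_1 − α_j) = 11·3 = 33 ≡ 7 (mod 13).
Step 5: correct position 1: c_1 = r_1 − e = 11 − 7 ≡ 4 (mod 13). Hence c = [4, 12, 1, 8, 10].
  Check: interpolating c through the α_i gives m(x) = 7 + 3·x (degree < 2) with m(α_i) = c_i for every i, so c is indeed a codeword.


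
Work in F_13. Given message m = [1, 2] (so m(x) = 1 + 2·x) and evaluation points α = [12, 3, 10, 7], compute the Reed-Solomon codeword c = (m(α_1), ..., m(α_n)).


c = [12, 7, 8, 2]

Message polynomial: m(x) = 1 + 2·x (mod 13).
For each evaluation point α_i, compute m(α_i) mod 13:
  α_1 = 12: Horner steps 2 → 12, so m(12) = 12.
  α_2 = 3: Horner steps 2 → 7, so m(3) = 7.
  α_3 = 10: Horner steps 2 → 8, so m(10) = 8.
  α_4 = 7: Horner steps 2 → 2, so m(7) = 2.
Codeword c = [12, 7, 8, 2] ∈ F_13^4.


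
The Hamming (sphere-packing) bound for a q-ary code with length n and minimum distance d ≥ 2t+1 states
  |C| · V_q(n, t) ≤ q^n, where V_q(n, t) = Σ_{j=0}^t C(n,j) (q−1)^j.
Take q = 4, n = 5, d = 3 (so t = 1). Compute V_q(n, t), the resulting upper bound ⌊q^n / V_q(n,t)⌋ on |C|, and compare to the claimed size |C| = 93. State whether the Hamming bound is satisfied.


V_q(n, t) = 16, q^n = 1024, Hamming bound = 64, |C| = 93 > bound (violated).

Step 1: Compute V_q(n, t) = Σ_{j=0}^1 C(n, j) (q−1)^j.
  j = 0: C(5,0)·(3)^0 = 1·1 = 1.
  j = 1: C(5,1)·(3)^1 = 5·3 = 15.
  V_q(n, t) = 1 + 15 = 16.
Step 2: q^n = 4^5 = 1024.
Step 3: Hamming bound ⌊q^n / V_q(n,t)⌋ = ⌊1024/16⌋ = 64.
Step 4: Compare |C| = 93 to 64: violated.
The claimed |C| lies above the Hamming bound, so no 4-ary code of length 5 with d ≥ 3 can have 93 codewords.


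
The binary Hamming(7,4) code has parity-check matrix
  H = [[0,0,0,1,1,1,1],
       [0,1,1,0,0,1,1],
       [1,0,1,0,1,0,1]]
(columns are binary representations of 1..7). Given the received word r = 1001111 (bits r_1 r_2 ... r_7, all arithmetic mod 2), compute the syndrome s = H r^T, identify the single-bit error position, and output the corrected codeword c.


s = (0, 0, 1)^T, error position = 1, corrected codeword c = 0001111

Compute s = H r^T mod 2 one row at a time:
  s_1 = 1 + 1 + 1 + 1 = 4 ≡ 0 (mod 2).
  s_2 = 0 + 0 + 1 + 1 = 2 ≡ 0 (mod 2).
  s_3 = 1 + 0 + 1 + 1 = 3 ≡ 1 (mod 2).
s = (0, 0, 1)^T — this equals column 1 of H (binary 001), so error is at position 1.
Correct: flip bit 1 of r = 1001111 to get c = 0001111.


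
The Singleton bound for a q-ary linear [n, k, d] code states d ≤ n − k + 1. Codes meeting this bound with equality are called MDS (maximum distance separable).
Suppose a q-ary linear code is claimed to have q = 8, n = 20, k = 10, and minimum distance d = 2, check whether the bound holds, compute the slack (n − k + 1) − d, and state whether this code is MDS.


Singleton RHS = n − k + 1 = 11, slack = 9, bound satisfied, not MDS.

Singleton bound: d ≤ n − k + 1.
Here n = 20, k = 10, so n − k + 1 = 11.
Given d = 2, check d ≤ 11: YES.
Slack = (n − k + 1) − d = 9.
The code is NOT MDS (slack = 9 > 0).
Description: the claimed parameters are [20, 10, 2]_8; such a code would be non-MDS.


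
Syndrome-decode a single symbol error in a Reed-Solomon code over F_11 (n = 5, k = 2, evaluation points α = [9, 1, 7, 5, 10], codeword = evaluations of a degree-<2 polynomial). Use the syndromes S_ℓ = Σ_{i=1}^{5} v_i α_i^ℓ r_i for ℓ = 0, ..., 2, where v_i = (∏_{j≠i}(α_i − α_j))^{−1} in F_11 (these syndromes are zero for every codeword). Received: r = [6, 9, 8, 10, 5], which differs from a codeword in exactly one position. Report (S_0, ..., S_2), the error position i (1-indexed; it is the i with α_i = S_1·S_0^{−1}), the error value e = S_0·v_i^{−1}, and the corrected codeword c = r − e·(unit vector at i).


S = (6, 6, 6), error at position 2, error magnitude e = 6, c = [6, 3, 8, 10, 5].

Step 1: column multipliers v_i = (∏_{j≠i}(α_i − α_j))^{−1} mod 11.
  i = 1 (α = 9): (9−1)(9−7)(9−5)(9−10) = 8·2·4·(−1) = −64 ≡ 2, so v_1 = 2^{−1} = 6 (mod 11).
  i = 2 (α = 1): (1−9)(1−7)(1−5)(1−10) = (−8)·(−6)·(−4)·(−9) = 1728 ≡ 1, so v_2 = 1^{−1} = 1 (mod 11).
  i = 3 (α = 7): (7−9)(7−1)(7−5)(7−10) = (−2)·6·2·(−3) = 72 ≡ 6, so v_3 = 6^{−1} = 2 (mod 11).
  i = 4 (α = 5): (5−9)(5−1)(5−7)(5−10) = (−4)·4·(−2)·(−5) = −160 ≡ 5, so v_4 = 5^{−1} = 9 (mod 11).
  i = 5 (α = 10): (10−9)(10−1)(10−7)(10−5) = 1·9·3·5 = 135 ≡ 3, so v_5 = 3^{−1} = 4 (mod 11).
  v = [6, 1, 2, 9, 4].
Step 2: syndromes of r = [6, 9, 8, 10, 5] (all sums mod 11).
  S_0 = Σ v_i r_i = 6·6 + 1·9 + 2·8 + 9·10 + 4·5 = 171 ≡ 6.
  S_1 = Σ v_i α_i r_i = 6·9·6 + 1·1·9 + 2·7·8 + 9·5·10 + 4·10·5 = 1095 ≡ 6.
  α_i^2 mod 11 = [4, 1, 5, 3, 1].
  S_2 = Σ v_i α_i^2 r_i = 6·4·6 + 1·1·9 + 2·5·8 + 9·3·10 + 4·1·5 = 523 ≡ 6.
  S = (6, 6, 6) ≠ 0, so r is not a codeword (an error is present).
Step 3: locate the error. For a single error e at position i, S_ℓ = v_i·e·α_i^ℓ, so α_err = S_1/S_0.
  S_0^{−1} = 6^{−1} = 2 (mod 11), so α_err = 6·2 = 12 ≡ 1 = α_2. Error position i = 2.
  Consistency check: S_2/S_1 = 6·2 = 12 ≡ 1 = α_err ✓ (single-error assumption holds).
Step 4: error magnitude e = S_0/v_2 = S_0·∏_{j≠2}(α_2 − α_j) = 6·1 = 6 ≡ 6 (mod 11).
Step 5: correct position 2: c_2 = r_2 − e = 9 − 6 ≡ 3 (mod 11). Hence c = [6, 3, 8, 10, 5].
  Check: interpolating c through the α_i gives m(x) = 4 + 10·x (degree < 2) with m(α_i) = c_i for every i, so c is indeed a codeword.


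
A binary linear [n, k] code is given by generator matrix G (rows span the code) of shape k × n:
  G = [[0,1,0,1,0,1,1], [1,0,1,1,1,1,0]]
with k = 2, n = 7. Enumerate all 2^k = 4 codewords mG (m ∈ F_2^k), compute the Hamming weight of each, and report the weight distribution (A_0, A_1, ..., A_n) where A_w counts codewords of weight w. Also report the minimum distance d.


Weight distribution: A_0 = 1, A_4 = 1, A_5 = 2. Minimum distance d = 4.

Enumerate all 2^2 = 4 messages m ∈ F_2^2.
For each, compute codeword c = mG in F_2^7, then tally its weight.
  m = 00 → c = 0000000, weight = 0.
  m = 10 → c = 0101011, weight = 4.
  m = 01 → c = 1011110, weight = 5.
  m = 11 → c = 1110101, weight = 5.
Tally weights:
  weight 0: 1 codewords.
  weight 4: 1 codewords.
  weight 5: 2 codewords.
Minimum distance d = smallest w > 0 with A_w > 0 = 4.
Sanity: Σ A_w = 4 = 2^2 = 4 ✓.


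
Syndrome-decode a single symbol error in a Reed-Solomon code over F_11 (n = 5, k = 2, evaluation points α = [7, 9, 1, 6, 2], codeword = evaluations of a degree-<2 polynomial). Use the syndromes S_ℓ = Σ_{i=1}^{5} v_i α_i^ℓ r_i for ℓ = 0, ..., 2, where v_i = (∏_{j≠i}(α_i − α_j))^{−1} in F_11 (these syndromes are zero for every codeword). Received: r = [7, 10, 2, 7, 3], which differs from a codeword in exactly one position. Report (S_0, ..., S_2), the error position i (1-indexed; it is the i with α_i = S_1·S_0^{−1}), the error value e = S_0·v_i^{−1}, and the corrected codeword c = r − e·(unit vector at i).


S = (9, 8, 1), error at position 1, error magnitude e = 10, c = [8, 10, 2, 7, 3].

Step 1: column multipliers v_i = (∏_{j≠i}(α_i − α_j))^{−1} mod 11.
  i = 1 (α = 7): (7−9)(7−1)(7−6)(7−2) = (−2)·6·1·5 = −60 ≡ 6, so v_1 = 6^{−1} = 2 (mod 11).
  i = 2 (α = 9): (9−7)(9−1)(9−6)(9−2) = 2·8·3·7 = 336 ≡ 6, so v_2 = 6^{−1} = 2 (mod 11).
  i = 3 (α = 1): (1−7)(1−9)(1−6)(1−2) = (−6)·(−8)·(−5)·(−1) = 240 ≡ 9, so v_3 = 9^{−1} = 5 (mod 11).
  i = 4 (α = 6): (6−7)(6−9)(6−1)(6−2) = (−1)·(−3)·5·4 = 60 ≡ 5, so v_4 = 5^{−1} = 9 (mod 11).
  i = 5 (α = 2): (2−7)(2−9)(2−1)(2−6) = (−5)·(−7)·1·(−4) = −140 ≡ 3, so v_5 = 3^{−1} = 4 (mod 11).
  v = [2, 2, 5, 9, 4].
Step 2: syndromes of r = [7, 10, 2, 7, 3] (all sums mod 11).
  S_0 = Σ v_i r_i = 2·7 + 2·10 + 5·2 + 9·7 + 4·3 = 119 ≡ 9.
  S_1 = Σ v_i α_i r_i = 2·7·7 + 2·9·10 + 5·1·2 + 9·6·7 + 4·2·3 = 690 ≡ 8.
  α_i^2 mod 11 = [5, 4, 1, 3, 4].
  S_2 = Σ v_i α_i^2 r_i = 2·5·7 + 2·4·10 + 5·1·2 + 9·3·7 + 4·4·3 = 397 ≡ 1.
  S = (9, 8, 1) ≠ 0, so r is not a codeword (an error is present).
Step 3: locate the error. For a single error e at position i, S_ℓ = v_i·e·α_i^ℓ, so α_err = S_1/S_0.
  S_0^{−1} = 9^{−1} = 5 (mod 11), so α_err = 8·5 = 40 ≡ 7 = α_1. Error position i = 1.
  Consistency check: S_2/S_1 = 1·7 = 7 ≡ 7 = α_err ✓ (single-error assumption holds).
Step 4: error magnitude e = S_0/v_1 = S_0·∏_{j≠1}(α_1 − α_j) = 9·6 = 54 ≡ 10 (mod 11).
Step 5: correct position 1: c_1 = r_1 − e = 7 − 10 ≡ 8 (mod 11). Hence c = [8, 10, 2, 7, 3].
  Check: interpolating c through the α_i gives m(x) = 1 + 1·x (degree < 2) with m(α_i) = c_i for every i, so c is indeed a codeword.


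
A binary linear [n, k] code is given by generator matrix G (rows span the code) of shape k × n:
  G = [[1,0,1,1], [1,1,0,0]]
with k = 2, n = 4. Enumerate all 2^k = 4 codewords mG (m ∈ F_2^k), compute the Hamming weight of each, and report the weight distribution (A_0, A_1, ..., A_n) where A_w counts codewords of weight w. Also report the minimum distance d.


Weight distribution: A_0 = 1, A_2 = 1, A_3 = 2. Minimum distance d = 2.

Enumerate all 2^2 = 4 messages m ∈ F_2^2.
For each, compute codeword c = mG in F_2^4, then tally its weight.
  m = 00 → c = 0000, weight = 0.
  m = 10 → c = 1011, weight = 3.
  m = 01 → c = 1100, weight = 2.
  m = 11 → c = 0111, weight = 3.
Tally weights:
  weight 0: 1 codewords.
  weight 2: 1 codewords.
  weight 3: 2 codewords.
Minimum distance d = smallest w > 0 with A_w > 0 = 2.
Sanity: Σ A_w = 4 = 2^2 = 4 ✓.


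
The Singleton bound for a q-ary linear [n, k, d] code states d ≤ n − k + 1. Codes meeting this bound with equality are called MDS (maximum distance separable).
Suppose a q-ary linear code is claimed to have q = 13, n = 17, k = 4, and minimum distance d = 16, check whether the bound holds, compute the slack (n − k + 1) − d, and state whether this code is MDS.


Singleton RHS = n − k + 1 = 14, slack = -2, bound violated (no such code; not MDS).

Singleton bound: d ≤ n − k + 1.
Here n = 17, k = 4, so n − k + 1 = 14.
Given d = 16, check d ≤ 14: NO.
Slack = (n − k + 1) − d = -2.
The slack is negative: d = 16 exceeds n − k + 1 = 14 by 2, so the Singleton bound is violated and no linear [17, 4, 16]_13 code can exist. In particular it is not MDS (MDS requires d = n − k + 1 exactly).
Description: the claimed parameters are [17, 4, 16]_13; such a code would be impossible (violates the Singleton bound).


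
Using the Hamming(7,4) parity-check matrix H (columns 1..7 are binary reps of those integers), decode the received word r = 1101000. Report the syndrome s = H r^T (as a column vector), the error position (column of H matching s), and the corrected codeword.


s = (1, 1, 1)^T, error position = 7, corrected codeword c = 1101001

Compute s = H r^T mod 2 one row at a time:
  s_1 = 1 + 0 + 0 + 0 = 1 ≡ 1 (mod 2).
  s_2 = 1 + 0 + 0 + 0 = 1 ≡ 1 (mod 2).
  s_3 = 1 + 0 + 0 + 0 = 1 ≡ 1 (mod 2).
s = (1, 1, 1)^T — this equals column 7 of H (binary 111), so error is at position 7.
Correct: flip bit 7 of r = 1101000 to get c = 1101001.


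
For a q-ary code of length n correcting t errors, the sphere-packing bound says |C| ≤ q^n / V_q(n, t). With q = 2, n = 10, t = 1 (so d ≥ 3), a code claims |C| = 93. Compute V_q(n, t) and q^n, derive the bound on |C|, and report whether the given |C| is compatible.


V_q(n, t) = 11, q^n = 1024, Hamming bound = 93, |C| = 93 ≤ bound (satisfied).

Step 1: Compute V_q(n, t) = Σ_{j=0}^1 C(n, j) (q−1)^j.
  j = 0: C(10,0)·(1)^0 = 1·1 = 1.
  j = 1: C(10,1)·(1)^1 = 10·1 = 10.
  V_q(n, t) = 1 + 10 = 11.
Step 2: q^n = 2^10 = 1024.
Step 3: Hamming bound ⌊q^n / V_q(n,t)⌋ = ⌊1024/11⌋ = 93.
Step 4: Compare |C| = 93 to 93: satisfied.
The claimed |C| lies at the Hamming bound (tight).


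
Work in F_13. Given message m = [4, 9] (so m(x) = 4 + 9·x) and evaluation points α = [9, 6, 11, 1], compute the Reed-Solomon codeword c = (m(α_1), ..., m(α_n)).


c = [7, 6, 12, 0]

Message polynomial: m(x) = 4 + 9·x (mod 13).
For each evaluation point α_i, compute m(α_i) mod 13:
  α_1 = 9: Horner steps 9 → 7, so m(9) = 7.
  α_2 = 6: Horner steps 9 → 6, so m(6) = 6.
  α_3 = 11: Horner steps 9 → 12, so m(11) = 12.
  α_4 = 1: Horner steps 9 → 0, so m(1) = 0.
Codeword c = [7, 6, 12, 0] ∈ F_13^4.


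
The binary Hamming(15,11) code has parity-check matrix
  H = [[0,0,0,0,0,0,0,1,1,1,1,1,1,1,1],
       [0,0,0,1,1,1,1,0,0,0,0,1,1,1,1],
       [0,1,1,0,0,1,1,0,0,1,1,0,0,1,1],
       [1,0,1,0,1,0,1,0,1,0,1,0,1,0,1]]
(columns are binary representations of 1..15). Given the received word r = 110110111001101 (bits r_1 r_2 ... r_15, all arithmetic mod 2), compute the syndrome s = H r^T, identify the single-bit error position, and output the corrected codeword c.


s = (1, 0, 1, 0)^T, error position = 10, corrected codeword c = 110110111101101

Compute s = H r^T mod 2 one row at a time:
  s_1 = 1 + 1 + 0 + 0 + 1 + 1 + 0 + 1 = 5 ≡ 1 (mod 2).
  s_2 = 1 + 1 + 0 + 1 + 1 + 1 + 0 + 1 = 6 ≡ 0 (mod 2).
  s_3 = 1 + 0 + 0 + 1 + 0 + 0 + 0 + 1 = 3 ≡ 1 (mod 2).
  s_4 = 1 + 0 + 1 + 1 + 1 + 0 + 1 + 1 = 6 ≡ 0 (mod 2).
s = (1, 0, 1, 0)^T — this equals column 10 of H (binary 1010), so error is at position 10.
Correct: flip bit 10 of r = 110110111001101 to get c = 110110111101101.


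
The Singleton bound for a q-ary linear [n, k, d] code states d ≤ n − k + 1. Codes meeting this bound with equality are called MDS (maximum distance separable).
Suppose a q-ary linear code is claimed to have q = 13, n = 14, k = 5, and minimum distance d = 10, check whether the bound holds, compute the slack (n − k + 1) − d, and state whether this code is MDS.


Singleton RHS = n − k + 1 = 10, slack = 0, bound satisfied, MDS.

Singleton bound: d ≤ n − k + 1.
Here n = 14, k = 5, so n − k + 1 = 10.
Given d = 10, check d ≤ 10: YES.
Slack = (n − k + 1) − d = 0.
The code is MDS (slack = 0).
Description: the claimed parameters are [14, 5, 10]_13; such a code would be MDS (meets Singleton bound).


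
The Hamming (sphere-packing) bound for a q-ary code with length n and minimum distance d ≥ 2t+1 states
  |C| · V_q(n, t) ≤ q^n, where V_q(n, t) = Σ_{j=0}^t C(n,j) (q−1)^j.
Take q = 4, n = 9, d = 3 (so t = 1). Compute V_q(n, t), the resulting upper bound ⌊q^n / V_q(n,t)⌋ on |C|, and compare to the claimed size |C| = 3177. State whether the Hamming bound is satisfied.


V_q(n, t) = 28, q^n = 262144, Hamming bound = 9362, |C| = 3177 ≤ bound (satisfied).

Step 1: Compute V_q(n, t) = Σ_{j=0}^1 C(n, j) (q−1)^j.
  j = 0: C(9,0)·(3)^0 = 1·1 = 1.
  j = 1: C(9,1)·(3)^1 = 9·3 = 27.
  V_q(n, t) = 1 + 27 = 28.
Step 2: q^n = 4^9 = 262144.
Step 3: Hamming bound ⌊q^n / V_q(n,t)⌋ = ⌊262144/28⌋ = 9362.
Step 4: Compare |C| = 3177 to 9362: satisfied.
The claimed |C| lies below the Hamming bound.


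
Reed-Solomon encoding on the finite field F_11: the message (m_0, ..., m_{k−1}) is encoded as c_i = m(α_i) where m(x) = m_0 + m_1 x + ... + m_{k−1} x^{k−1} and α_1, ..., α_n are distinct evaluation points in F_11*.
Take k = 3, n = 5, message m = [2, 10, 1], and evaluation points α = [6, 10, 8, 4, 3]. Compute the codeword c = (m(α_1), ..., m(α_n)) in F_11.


c = [10, 4, 3, 3, 8]

Message polynomial: m(x) = 2 + 10·x + 1·x^2 (mod 11).
For each evaluation point α_i, compute m(α_i) mod 11:
  α_1 = 6: Horner steps 1 → 5 → 10, so m(6) = 10.
  α_2 = 10: Horner steps 1 → 9 → 4, so m(10) = 4.
  α_3 = 8: Horner steps 1 → 7 → 3, so m(8) = 3.
  α_4 = 4: Horner steps 1 → 3 → 3, so m(4) = 3.
  α_5 = 3: Horner steps 1 → 2 → 8, so m(3) = 8.
Codeword c = [10, 4, 3, 3, 8] ∈ F_11^5.


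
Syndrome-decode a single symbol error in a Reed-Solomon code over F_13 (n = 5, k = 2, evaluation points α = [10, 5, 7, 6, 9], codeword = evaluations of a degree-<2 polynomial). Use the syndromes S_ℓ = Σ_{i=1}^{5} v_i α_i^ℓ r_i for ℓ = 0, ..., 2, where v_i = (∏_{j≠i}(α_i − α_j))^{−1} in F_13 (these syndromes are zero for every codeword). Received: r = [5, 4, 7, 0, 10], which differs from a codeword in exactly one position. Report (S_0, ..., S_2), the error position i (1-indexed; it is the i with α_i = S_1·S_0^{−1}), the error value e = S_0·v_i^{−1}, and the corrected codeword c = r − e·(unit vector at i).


S = (1, 6, 10), error at position 4, error magnitude e = 1, c = [5, 4, 7, 12, 10].

Step 1: column multipliers v_i = (∏_{j≠i}(α_i − α_j))^{−1} mod 13.
  i = 1 (α = 10): (10−5)(10−7)(10−6)(10−9) = 5·3·4·1 = 60 ≡ 8, so v_1 = 8^{−1} = 5 (mod 13).
  i = 2 (α = 5): (5−10)(5−7)(5−6)(5−9) = (−5)·(−2)·(−1)·(−4) = 40 ≡ 1, so v_2 = 1^{−1} = 1 (mod 13).
  i = 3 (α = 7): (7−10)(7−5)(7−6)(7−9) = (−3)·2·1·(−2) = 12 ≡ 12, so v_3 = 12^{−1} = 12 (mod 13).
  i = 4 (α = 6): (6−10)(6−5)(6−7)(6−9) = (−4)·1·(−1)·(−3) = −12 ≡ 1, so v_4 = 1^{−1} = 1 (mod 13).
  i = 5 (α = 9): (9−10)(9−5)(9−7)(9−6) = (−1)·4·2·3 = −24 ≡ 2, so v_5 = 2^{−1} = 7 (mod 13).
  v = [5, 1, 12, 1, 7].
Step 2: syndromes of r = [5, 4, 7, 0, 10] (all sums mod 13).
  S_0 = Σ v_i r_i = 5·5 + 1·4 + 12·7 + 1·0 + 7·10 = 183 ≡ 1.
  S_1 = Σ v_i α_i r_i = 5·10·5 + 1·5·4 + 12·7·7 + 1·6·0 + 7·9·10 = 1488 ≡ 6.
  α_i^2 mod 13 = [9, 12, 10, 10, 3].
  S_2 = Σ v_i α_i^2 r_i = 5·9·5 + 1·12·4 + 12·10·7 + 1·10·0 + 7·3·10 = 1323 ≡ 10.
  S = (1, 6, 10) ≠ 0, so r is not a codeword (an error is present).
Step 3: locate the error. For a single error e at position i, S_ℓ = v_i·e·α_i^ℓ, so α_err = S_1/S_0.
  S_0^{−1} = 1^{−1} = 1 (mod 13), so α_err = 6·1 = 6 ≡ 6 = α_4. Error position i = 4.
  Consistency check: S_2/S_1 = 10·11 = 110 ≡ 6 = α_err ✓ (single-error assumption holds).
Step 4: error magnitude e = S_0/v_4 = S_0·∏_{j≠4}(α_4 − α_j) = 1·1 = 1 ≡ 1 (mod 13).
Step 5: correct position 4: c_4 = r_4 − e = 0 − 1 ≡ 12 (mod 13). Hence c = [5, 4, 7, 12, 10].
  Check: interpolating c through the α_i gives m(x) = 3 + 8·x (degree < 2) with m(α_i) = c_i for every i, so c is indeed a codeword.


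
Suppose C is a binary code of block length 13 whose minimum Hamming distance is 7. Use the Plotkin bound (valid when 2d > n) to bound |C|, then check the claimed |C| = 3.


Plotkin bound M ≤ 14; given |C| = 3 ≤ bound (satisfied).

Check applicability: 2d = 14, n = 13.
2d − n = 1 > 0, so Plotkin applies.
Compute d/(2d−n) = 7/1 ≈ 7.0000.
⌊d/(2d−n)⌋ = 7.
Plotkin bound: M ≤ 2·7 = 14.
Given |C| = 3, check: satisfied.
This |C| is below the Plotkin bound.


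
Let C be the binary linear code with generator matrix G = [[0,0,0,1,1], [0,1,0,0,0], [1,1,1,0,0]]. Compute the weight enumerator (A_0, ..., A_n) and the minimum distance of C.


Weight distribution: A_0 = 1, A_1 = 1, A_2 = 2, A_3 = 2, A_4 = 1, A_5 = 1. Minimum distance d = 1.

Enumerate all 2^3 = 8 messages m ∈ F_2^3.
For each, compute codeword c = mG in F_2^5, then tally its weight.
  m = 000 → c = 00000, weight = 0.
  m = 100 → c = 00011, weight = 2.
  m = 010 → c = 01000, weight = 1.
  m = 110 → c = 01011, weight = 3.
  m = 001 → c = 11100, weight = 3.
  m = 101 → c = 11111, weight = 5.
  m = 011 → c = 10100, weight = 2.
  m = 111 → c = 10111, weight = 4.
Tally weights:
  weight 0: 1 codewords.
  weight 1: 1 codewords.
  weight 2: 2 codewords.
  weight 3: 2 codewords.
  weight 4: 1 codewords.
  weight 5: 1 codewords.
Minimum distance d = smallest w > 0 with A_w > 0 = 1.
Sanity: Σ A_w = 8 = 2^3 = 8 ✓.


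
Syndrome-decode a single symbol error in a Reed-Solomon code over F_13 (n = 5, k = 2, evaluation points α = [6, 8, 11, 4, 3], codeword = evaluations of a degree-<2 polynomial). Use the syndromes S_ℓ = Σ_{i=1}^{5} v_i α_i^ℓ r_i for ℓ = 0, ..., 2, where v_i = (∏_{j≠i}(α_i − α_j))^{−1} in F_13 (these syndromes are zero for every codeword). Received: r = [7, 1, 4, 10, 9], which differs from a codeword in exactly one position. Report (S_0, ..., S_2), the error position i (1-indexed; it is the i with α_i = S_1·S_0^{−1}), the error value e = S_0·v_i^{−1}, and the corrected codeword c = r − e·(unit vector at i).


S = (1, 6, 10), error at position 1, error magnitude e = 8, c = [12, 1, 4, 10, 9].

Step 1: column multipliers v_i = (∏_{j≠i}(α_i − α_j))^{−1} mod 13.
  i = 1 (α = 6): (6−8)(6−11)(6−4)(6−3) = (−2)·(−5)·2·3 = 60 ≡ 8, so v_1 = 8^{−1} = 5 (mod 13).
  i = 2 (α = 8): (8−6)(8−11)(8−4)(8−3) = 2·(−3)·4·5 = −120 ≡ 10, so v_2 = 10^{−1} = 4 (mod 13).
  i = 3 (α = 11): (11−6)(11−8)(11−4)(11−3) = 5·3·7·8 = 840 ≡ 8, so v_3 = 8^{−1} = 5 (mod 13).
  i = 4 (α = 4): (4−6)(4−8)(4−11)(4−3) = (−2)·(−4)·(−7)·1 = −56 ≡ 9, so v_4 = 9^{−1} = 3 (mod 13).
  i = 5 (α = 3): (3−6)(3−8)(3−11)(3−4) = (−3)·(−5)·(−8)·(−1) = 120 ≡ 3, so v_5 = 3^{−1} = 9 (mod 13).
  v = [5, 4, 5, 3, 9].
Step 2: syndromes of r = [7, 1, 4, 10, 9] (all sums mod 13).
  S_0 = Σ v_i r_i = 5·7 + 4·1 + 5·4 + 3·10 + 9·9 = 170 ≡ 1.
  S_1 = Σ v_i α_i r_i = 5·6·7 + 4·8·1 + 5·11·4 + 3·4·10 + 9·3·9 = 825 ≡ 6.
  α_i^2 mod 13 = [10, 12, 4, 3, 9].
  S_2 = Σ v_i α_i^2 r_i = 5·10·7 + 4·12·1 + 5·4·4 + 3·3·10 + 9·9·9 = 1297 ≡ 10.
  S = (1, 6, 10) ≠ 0, so r is not a codeword (an error is present).
Step 3: locate the error. For a single error e at position i, S_ℓ = v_i·e·α_i^ℓ, so α_err = S_1/S_0.
  S_0^{−1} = 1^{−1} = 1 (mod 13), so α_err = 6·1 = 6 ≡ 6 = α_1. Error position i = 1.
  Consistency check: S_2/S_1 = 10·11 = 110 ≡ 6 = α_err ✓ (single-error assumption holds).
Step 4: error magnitude e = S_0/v_1 = S_0·∏_{j≠1}(α_1 − α_j) = 1·8 = 8 ≡ 8 (mod 13).
Step 5: correct position 1: c_1 = r_1 − e = 7 − 8 ≡ 12 (mod 13). Hence c = [12, 1, 4, 10, 9].
  Check: interpolating c through the α_i gives m(x) = 6 + 1·x (degree < 2) with m(α_i) = c_i for every i, so c is indeed a codeword.
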